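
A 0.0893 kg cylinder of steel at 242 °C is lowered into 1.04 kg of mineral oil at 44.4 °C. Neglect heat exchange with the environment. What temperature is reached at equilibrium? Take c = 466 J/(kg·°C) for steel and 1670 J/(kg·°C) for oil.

Taking heat into each body as positive, Σ m c ΔT = 0:
0.0893·466·(T − 242) + 1.04·1670·(T − 44.4) = 0
41.61(T − 242) + 1736.8(T − 44.4) = 0
1778.4 T = 87184
T = 87184 / 1778.4 = 49 °C

T_f ≈ 49.0 °C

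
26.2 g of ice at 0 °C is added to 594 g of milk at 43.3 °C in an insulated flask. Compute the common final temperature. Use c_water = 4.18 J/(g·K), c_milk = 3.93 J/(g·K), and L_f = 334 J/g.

T_f ≈ 37.8 °C

Sum of m c ΔT and latent-heat terms is zero:
melt ice: 26.2×334 = 8750.8
  warm the meltwater: 109.52 T
  milk: 2334.4(T − 43.3)
2443.9 T = 101080 − 8750.8 = 92330
T ≈ 37.78 °C (positive, so assuming full melt was valid).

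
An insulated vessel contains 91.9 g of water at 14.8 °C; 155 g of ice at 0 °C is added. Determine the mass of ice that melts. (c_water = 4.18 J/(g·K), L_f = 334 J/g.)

m_melted ≈ 17 g

Heat available from the water dropping to 0 °C: 91.9·4.18·14.8 = 5685.3 J.
To melt every bit of ice: 155·334 = 51770 J.
That's not enough to melt it all — equilibrium is at 0 °C with ice remaining.
m_melt = 5685.3 / L_f = 17.02 g.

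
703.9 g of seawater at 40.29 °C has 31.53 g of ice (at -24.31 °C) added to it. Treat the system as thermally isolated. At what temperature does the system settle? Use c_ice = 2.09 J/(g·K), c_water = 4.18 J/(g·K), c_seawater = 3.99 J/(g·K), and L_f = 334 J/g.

T_f ≈ 34.4 °C

Taking heat into each body as positive, Σ m c ΔT = 0:
warm ice to 0 °C: 31.53×2.09×(0 − (-24.31)) = 1602; latent heat to melt: 31.53×334 = 10531; meltwater 0→T: 31.53×4.18×T = 131.8 T; seawater cools: 703.9×3.99×(T − 40.29) = 2808.6(T − 40.29)
2940.4 T = 113157 − 12133 = 101024
T ≈ 34.36 °C. Since T > 0 °C, the all-ice-melts assumption holds.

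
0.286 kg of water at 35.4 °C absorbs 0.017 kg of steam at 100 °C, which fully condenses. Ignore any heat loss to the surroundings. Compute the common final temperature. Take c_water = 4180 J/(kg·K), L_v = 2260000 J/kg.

T_f ≈ 69.4 °C

Energy conservation, ΣQ = 0:
condense steam: −0.017·2260000 = −38420; condensate cools 100→T: 0.017·4180·(T − 100) = 71.06(T − 100); water warms: 0.286·4180·(T − 35.4) = 1195.5(T − 35.4)
1266.5 T = 38420 + 7106 + 42320 = 87846
T ≈ 69.36 °C — below 100 °C, confirming all the steam condensed.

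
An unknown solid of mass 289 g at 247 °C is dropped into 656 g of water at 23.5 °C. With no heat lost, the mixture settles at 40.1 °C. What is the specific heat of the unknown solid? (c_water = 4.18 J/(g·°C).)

c ≈ 0.761 J/(g·°C)

Conservation of energy gives ΣQ = 0:
289·c·(40.1 − 247) + 656·4.18·(40.1 − 23.5) = 0
-59794 c = -45519
c = -45519/-59794 ≈ 0.7613 J/(g·°C)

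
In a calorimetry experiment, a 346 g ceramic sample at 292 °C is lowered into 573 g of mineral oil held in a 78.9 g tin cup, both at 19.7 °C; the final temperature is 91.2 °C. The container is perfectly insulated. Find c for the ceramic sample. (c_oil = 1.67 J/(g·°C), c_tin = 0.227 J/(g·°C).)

Heat gained plus heat lost sum to zero:
346·c·(91.2 − 292) + 573·1.67·(91.2 − 19.7) + 78.9·0.227·(91.2 − 19.7) = 0
-69477 c = -69700
c = -69700/-69477 ≈ 1.003 J/(g·°C)

c ≈ 1 J/(g·°C)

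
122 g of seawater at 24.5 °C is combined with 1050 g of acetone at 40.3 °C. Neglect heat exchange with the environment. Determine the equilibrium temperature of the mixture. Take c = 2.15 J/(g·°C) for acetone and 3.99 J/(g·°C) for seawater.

T_f ≈ 37.5 °C

Energy conservation, ΣQ = 0:
1050×2.15×(T − 40.3) + 122×3.99×(T − 24.5) = 0
2257.5(T − 40.3) + 486.78(T − 24.5) = 0
2744.3 T = 102903
T = 102903/2744.3 ≈ 37.50 °C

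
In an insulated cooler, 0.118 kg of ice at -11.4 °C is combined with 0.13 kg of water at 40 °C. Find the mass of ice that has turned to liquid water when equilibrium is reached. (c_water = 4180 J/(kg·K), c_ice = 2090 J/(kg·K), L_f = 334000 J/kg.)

Heat available from the water dropping to 0 °C: 0.13·4180·40 = 21736 J.
Of that, 0.118·2090·11.4 = 2811.5 J goes to bring the ice to 0 °C, leaving 18925 J.
Fully melting the ice requires m_ice L_f = 0.118·334000 = 39412 J.
Since 18925 < 39412 J, not all the ice melts; equilibrium is at 0 °C.
Mass melted = 18925/334000 ≈ 0.05666 kg.

m_melted ≈ 0.0567 kg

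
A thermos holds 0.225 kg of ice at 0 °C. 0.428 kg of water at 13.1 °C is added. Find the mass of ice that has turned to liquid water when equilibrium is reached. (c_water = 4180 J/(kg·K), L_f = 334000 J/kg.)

m_melted ≈ 0.0702 kg

Water can give up m c ΔT = 0.428×4180×13.1 = 23436 J before reaching 0 °C.
To melt every bit of ice: 0.225×334000 = 75150 J.
23436 J < 75150 J, so only part of the ice melts and the system sits at 0 °C.
m_melt = 23436 / L_f = 0.07017 kg.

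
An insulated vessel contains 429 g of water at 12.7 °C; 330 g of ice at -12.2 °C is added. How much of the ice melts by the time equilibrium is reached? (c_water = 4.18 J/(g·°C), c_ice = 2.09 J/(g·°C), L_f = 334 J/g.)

m_melted ≈ 43 g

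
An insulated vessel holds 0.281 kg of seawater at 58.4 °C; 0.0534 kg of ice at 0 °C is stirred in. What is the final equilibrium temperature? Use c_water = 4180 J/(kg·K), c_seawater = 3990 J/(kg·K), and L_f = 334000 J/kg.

Sum of m c ΔT and latent-heat terms is zero:
fusion: m_ice L_f = 0.0534×334000 = 17836; meltwater 0→T: 0.0534×4180×T = 223.21 T; seawater cools: 0.281×3990×(T − 58.4) = 1121.2(T − 58.4)
1344.4 T = 65477 − 17836 = 47642
T ≈ 35.44 °C — above 0 °C, consistent with complete melting.

T_f ≈ 35.4 °C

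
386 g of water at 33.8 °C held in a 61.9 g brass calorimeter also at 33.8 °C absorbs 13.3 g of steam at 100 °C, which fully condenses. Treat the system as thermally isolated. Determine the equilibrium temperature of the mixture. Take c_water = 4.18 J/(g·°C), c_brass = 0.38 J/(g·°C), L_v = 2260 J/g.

Let T be the final temperature. ΣQ_i = 0:
latent heat released on condensation: 13.3·2260 = 30058; condensate cools 100→T: 13.3·4.18·(T − 100) = 55.59(T − 100); original water: 1613.5(T − 33.8); cup: 23.52(T − 33.8)
1692.6 T = 30058 + 5559.4 + 55331 = 90948
T ≈ 53.73 °C, under the boiling point, so the assumption holds.

T_f ≈ 53.7 °C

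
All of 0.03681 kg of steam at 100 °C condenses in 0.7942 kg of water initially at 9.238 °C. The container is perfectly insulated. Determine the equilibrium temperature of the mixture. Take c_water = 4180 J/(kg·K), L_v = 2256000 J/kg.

T_f ≈ 37.2 °C

Energy balance with sensible and latent terms:
steam→water at 100 °C releases m L_v = 0.03681·2256000 = 83043
  condensed water 100 °C→T: 153.87(T − 100)
  original water: 3319.8(T − 9.238)
3473.6 T = 83043 + 15387 + 30668 = 129098
T ≈ 37.17 °C, under the boiling point, so the assumption holds.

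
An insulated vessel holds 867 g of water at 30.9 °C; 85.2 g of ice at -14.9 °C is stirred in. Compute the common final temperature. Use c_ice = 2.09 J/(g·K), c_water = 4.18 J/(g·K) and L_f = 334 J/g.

Taking heat into each body as positive, Σ m c ΔT = 0:
ice -14.9→0 °C: 85.2·2.09·14.9 = 2653.2
  fusion: m_ice L_f = 85.2·334 = 28457
  warm the meltwater: 356.14 T
  water cools: 867·4.18·(T − 30.9) = 3624.1(T − 30.9)
3980.2 T = 111983 − 31110 = 80873
T ≈ 20.32 °C (positive, so assuming full melt was valid).

T_f ≈ 20.3 °C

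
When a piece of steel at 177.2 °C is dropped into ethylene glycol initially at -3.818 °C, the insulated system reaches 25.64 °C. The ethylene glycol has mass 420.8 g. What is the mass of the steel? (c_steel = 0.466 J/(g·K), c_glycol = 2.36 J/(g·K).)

Energy conservation, ΣQ = 0:
m·0.466·(25.64 − 177.2) + 420.8·2.36·(25.64 − (-3.818)) = 0
-70.63 m = -29254
m = -29254/-70.63 ≈ 414.2 g

m ≈ 414 g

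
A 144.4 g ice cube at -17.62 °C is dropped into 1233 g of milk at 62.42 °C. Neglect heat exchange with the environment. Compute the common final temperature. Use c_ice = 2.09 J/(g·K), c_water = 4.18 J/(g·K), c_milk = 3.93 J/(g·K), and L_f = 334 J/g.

Heat gained plus heat lost sum to zero:
ice -17.62→0 °C: 144.4·2.09·17.62 = 5317.6
  melt ice: 144.4·334 = 48230
  warm the meltwater: 603.59 T
  milk cools: 1233·3.93·(T − 62.42) = 4845.7(T − 62.42)
5449.3 T = 302468 − 53547 = 248921
T ≈ 45.68 °C (positive, so assuming full melt was valid).

T_f ≈ 45.7 °C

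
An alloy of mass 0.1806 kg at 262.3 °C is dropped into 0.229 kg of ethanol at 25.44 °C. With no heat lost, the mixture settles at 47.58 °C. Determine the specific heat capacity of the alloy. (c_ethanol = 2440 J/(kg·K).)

Heat gained plus heat lost sum to zero:
0.1806·c·(47.58 − 262.3) + 0.229·2440·(47.58 − 25.44) = 0
-38.78 c = -12371
c = -12371/-38.78 ≈ 319 J/(kg·K)

c ≈ 319 J/(kg·K)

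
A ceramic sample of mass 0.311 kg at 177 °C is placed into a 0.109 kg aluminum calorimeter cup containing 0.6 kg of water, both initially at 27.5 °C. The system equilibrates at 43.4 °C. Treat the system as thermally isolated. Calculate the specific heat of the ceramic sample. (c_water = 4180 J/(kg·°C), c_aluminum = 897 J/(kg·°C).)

c ≈ 997 J/(kg·°C)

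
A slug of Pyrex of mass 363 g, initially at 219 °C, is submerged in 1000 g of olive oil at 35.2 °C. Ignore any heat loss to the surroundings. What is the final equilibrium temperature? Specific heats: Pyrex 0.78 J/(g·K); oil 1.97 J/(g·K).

T_f ≈ 58.3 °C

Set heat shed by the hot body equal to heat absorbed by the cold body:
363·0.78·(219 − T) = 1000·1.97·(T − 35.2)
283.14(219 − T) = 1970(T − 35.2)
2253.1 T = 131352  ⇒  T ≈ 58.30 °C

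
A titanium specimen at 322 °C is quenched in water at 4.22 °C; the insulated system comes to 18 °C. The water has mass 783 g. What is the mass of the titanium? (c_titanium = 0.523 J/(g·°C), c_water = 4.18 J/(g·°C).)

Heat gained plus heat lost sum to zero:
m×0.523×(18 − 322) + 783×4.18×(18 − 4.22) = 0
-158.99 m = -45101
m = -45101/-158.99 ≈ 283.7 g

m ≈ 284 g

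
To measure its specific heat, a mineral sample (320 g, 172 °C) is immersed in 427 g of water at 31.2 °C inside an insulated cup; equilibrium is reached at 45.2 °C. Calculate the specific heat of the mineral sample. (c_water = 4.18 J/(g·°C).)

m_s c (T_s − T_f) = m_water c_water (T_f − T_0):
320·c·(172 − 45.2) = 427·4.18·(45.2 − 31.2)
40576 c = 24988  ⇒  c ≈ 0.6158 J/(g·°C)

c ≈ 0.616 J/(g·°C)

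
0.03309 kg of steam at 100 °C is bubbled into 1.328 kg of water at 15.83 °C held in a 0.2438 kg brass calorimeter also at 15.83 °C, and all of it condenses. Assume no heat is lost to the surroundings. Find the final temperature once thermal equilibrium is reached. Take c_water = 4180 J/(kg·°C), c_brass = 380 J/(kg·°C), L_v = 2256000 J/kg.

T_f ≈ 30.8 °C

Let T be the final temperature. ΣQ_i = 0:
latent heat released on condensation: 0.03309·2256000 = 74651
  condensed water 100 °C→T: 138.32(T − 100)
  water warms: 1.328·4180·(T − 15.83) = 5551(T − 15.83)
  cup: 92.64(T − 15.83)
5782 T = 74651 + 13832 + 89340 = 177822
T ≈ 30.75 °C, under the boiling point, so the assumption holds.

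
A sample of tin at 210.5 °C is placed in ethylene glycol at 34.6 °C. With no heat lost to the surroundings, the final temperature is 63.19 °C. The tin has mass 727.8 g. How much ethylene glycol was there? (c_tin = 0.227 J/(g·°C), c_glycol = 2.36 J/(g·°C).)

m ≈ 361 g

Conservation of energy gives ΣQ = 0:
727.8×0.227×(63.19 − 210.5) + m×2.36×(63.19 − 34.6) = 0
67.47 m = 24337
m = 24337/67.47 ≈ 360.7 g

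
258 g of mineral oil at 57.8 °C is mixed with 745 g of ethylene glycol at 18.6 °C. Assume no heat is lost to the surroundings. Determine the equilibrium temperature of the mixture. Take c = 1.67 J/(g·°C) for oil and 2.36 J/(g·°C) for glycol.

T_f ≈ 26.3 °C

Set heat shed by the hot body equal to heat absorbed by the cold body:
258*1.67*(57.8 − T) = 745*2.36*(T − 18.6)
430.86(57.8 − T) = 1758.2(T − 18.6)
2189.1 T = 57606  ⇒  T ≈ 26.32 °C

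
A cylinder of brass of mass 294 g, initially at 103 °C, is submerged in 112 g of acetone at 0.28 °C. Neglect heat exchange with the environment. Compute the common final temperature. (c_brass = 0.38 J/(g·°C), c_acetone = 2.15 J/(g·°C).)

T_f ≈ 32.8 °C

Setting the total heat transfer to zero:
294·0.38·(T − 103) + 112·2.15·(T − 0.28) = 0
111.72(T − 103) + 240.8(T − 0.28) = 0
352.52 T = 11575
T ≈ 32.83 °C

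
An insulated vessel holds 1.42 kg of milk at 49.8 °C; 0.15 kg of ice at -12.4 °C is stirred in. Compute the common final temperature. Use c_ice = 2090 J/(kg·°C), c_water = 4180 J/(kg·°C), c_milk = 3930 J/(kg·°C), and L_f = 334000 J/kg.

T_f ≈ 36.1 °C

Let T be the final temperature. ΣQ_i = 0:
ice -12.4→0 °C: 0.15·2090·12.4 = 3887.4
  latent heat to melt: 0.15·334000 = 50100
  warm the meltwater: 627 T
  milk: 5580.6(T − 49.8)
6207.6 T = 277914 − 53987 = 223926
T ≈ 36.07 °C (positive, so assuming full melt was valid).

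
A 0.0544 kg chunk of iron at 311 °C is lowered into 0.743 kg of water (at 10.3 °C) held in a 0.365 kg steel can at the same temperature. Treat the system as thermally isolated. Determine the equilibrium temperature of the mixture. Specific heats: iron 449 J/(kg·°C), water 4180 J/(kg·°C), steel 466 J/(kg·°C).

T_f ≈ 12.5 °C

Net heat exchanged in the isolated system is zero:
0.0544*449*(T − 311) + 0.743*4180*(T − 10.3) + 0.365*466*(T − 10.3) = 0
24.43(T − 311) + 3105.7(T − 10.3) + 170.09(T − 10.3) = 0
3300.3 T = 41337
T ≈ 12.53 °C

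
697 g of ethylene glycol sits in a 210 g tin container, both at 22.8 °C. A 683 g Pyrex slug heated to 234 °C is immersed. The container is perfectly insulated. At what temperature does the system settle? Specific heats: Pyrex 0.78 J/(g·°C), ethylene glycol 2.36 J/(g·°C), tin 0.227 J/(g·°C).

T_f ≈ 73.4 °C

Taking heat into each body as positive, Σ m c ΔT = 0:
683*0.78*(T − 234) + 697*2.36*(T − 22.8) + 210*0.227*(T − 22.8) = 0
532.74(T − 234) + 1644.9(T − 22.8) + 47.67(T − 22.8) = 0
2225.3 T = 163252
T = 163252 / 2225.3 = 73.4 °C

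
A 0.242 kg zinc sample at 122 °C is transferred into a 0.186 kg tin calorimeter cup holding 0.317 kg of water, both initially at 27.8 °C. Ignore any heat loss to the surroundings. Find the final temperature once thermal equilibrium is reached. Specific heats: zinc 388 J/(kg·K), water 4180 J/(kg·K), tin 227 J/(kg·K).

T_f ≈ 33.9 °C

Heat gained plus heat lost sum to zero:
0.242*388*(T − 122) + 0.317*4180*(T − 27.8) + 0.186*227*(T − 27.8) = 0
1461.2 T = 49466
T = 49466/1461.2 ≈ 33.85 °C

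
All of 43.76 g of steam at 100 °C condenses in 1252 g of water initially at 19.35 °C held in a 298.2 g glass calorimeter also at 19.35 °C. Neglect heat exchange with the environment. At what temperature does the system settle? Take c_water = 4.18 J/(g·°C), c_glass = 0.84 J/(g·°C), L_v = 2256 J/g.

T_f ≈ 39.4 °C

Net heat exchanged in the isolated system is zero:
steam→water at 100 °C releases m L_v = 43.76·2256 = 98723
  condensate cools 100→T: 43.76·4.18·(T − 100) = 182.92(T − 100)
  original water: 5233.4(T − 19.35)
  cup: 250.49(T − 19.35)
5666.8 T = 98723 + 18292 + 106112 = 223127
T ≈ 39.37 °C, under the boiling point, so the assumption holds.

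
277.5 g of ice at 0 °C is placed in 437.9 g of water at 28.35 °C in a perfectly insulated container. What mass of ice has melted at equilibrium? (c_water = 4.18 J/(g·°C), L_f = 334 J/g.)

m_melted ≈ 155 g

Heat available from the water dropping to 0 °C: 437.9·4.18·28.35 = 51892 J.
To melt every bit of ice: 277.5·334 = 92685 J.
51892 J < 92685 J, so only part of the ice melts and the system sits at 0 °C.
m_melt = 51892 / L_f = 155.4 g.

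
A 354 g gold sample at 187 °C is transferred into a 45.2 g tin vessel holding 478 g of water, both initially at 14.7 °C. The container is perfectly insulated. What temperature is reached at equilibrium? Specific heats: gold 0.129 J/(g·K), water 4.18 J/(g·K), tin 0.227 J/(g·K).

Energy conservation, ΣQ = 0:
354×0.129×(T − 187) + 478×4.18×(T − 14.7) + 45.2×0.227×(T − 14.7) = 0
2054 T = 38062
T = 38062/2054 ≈ 18.53 °C

T_f ≈ 18.5 °C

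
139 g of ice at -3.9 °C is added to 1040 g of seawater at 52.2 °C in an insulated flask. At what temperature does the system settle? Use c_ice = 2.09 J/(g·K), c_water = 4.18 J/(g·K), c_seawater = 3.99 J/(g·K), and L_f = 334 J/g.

Conservation of energy gives ΣQ = 0:
ice -3.9→0 °C: 139×2.09×3.9 = 1133; melt ice: 139×334 = 46426; warm the meltwater: 581.02 T; seawater cools: 1040×3.99×(T − 52.2) = 4149.6(T − 52.2)
4730.6 T = 216609 − 47559 = 169050
T ≈ 35.74 °C (positive, so assuming full melt was valid).

T_f ≈ 35.7 °C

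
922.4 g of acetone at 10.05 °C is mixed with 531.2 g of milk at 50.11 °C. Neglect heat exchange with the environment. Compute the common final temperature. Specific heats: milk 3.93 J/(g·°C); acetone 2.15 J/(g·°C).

T_f ≈ 30.6 °C

Taking heat into each body as positive, Σ m c ΔT = 0:
531.2*3.93*(T − 50.11) + 922.4*2.15*(T − 10.05) = 0
(2087.6 + 1983.2) T = 2087.6*50.11 + 1983.2*10.05
T = 124541/4070.8 ≈ 30.59 °C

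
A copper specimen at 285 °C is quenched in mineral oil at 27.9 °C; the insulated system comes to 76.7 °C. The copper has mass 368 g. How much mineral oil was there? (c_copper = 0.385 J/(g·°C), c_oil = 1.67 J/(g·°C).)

Heat gained plus heat lost sum to zero:
368×0.385×(76.7 − 285) + m×1.67×(76.7 − 27.9) = 0
81.5 m = 29512
m = 29512/81.5 ≈ 362.1 g

m ≈ 362 g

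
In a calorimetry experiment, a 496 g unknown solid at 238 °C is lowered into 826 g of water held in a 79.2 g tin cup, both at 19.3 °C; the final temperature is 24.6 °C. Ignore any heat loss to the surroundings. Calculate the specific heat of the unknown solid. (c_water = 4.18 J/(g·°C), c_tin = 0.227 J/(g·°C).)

Let T be the final temperature. ΣQ_i = 0:
496×c×(24.6 − 238) + 826×4.18×(24.6 − 19.3) + 79.2×0.227×(24.6 − 19.3) = 0
-105846 c = -18394
c = -18394/-105846 ≈ 0.1738 J/(g·°C)

c ≈ 0.174 J/(g·°C)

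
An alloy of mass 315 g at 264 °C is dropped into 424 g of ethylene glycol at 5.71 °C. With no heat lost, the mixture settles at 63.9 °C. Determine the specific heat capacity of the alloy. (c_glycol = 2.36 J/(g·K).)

c ≈ 0.924 J/(g·K)

Heat lost by the alloy = heat gained by the glycol:
315·c·(264 − 63.9) = 424·2.36·(63.9 − 5.71)
63032 c = 58227  ⇒  c ≈ 0.9238 J/(g·K)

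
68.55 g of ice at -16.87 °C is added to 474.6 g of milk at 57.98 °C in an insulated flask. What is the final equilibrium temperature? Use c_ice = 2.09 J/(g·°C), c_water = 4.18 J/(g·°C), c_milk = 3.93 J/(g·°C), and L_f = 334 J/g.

Heat gained plus heat lost sum to zero:
ice -16.87→0 °C: 68.55·2.09·16.87 = 2417; latent heat to melt: 68.55·334 = 22896; meltwater 0→T: 68.55·4.18·T = 286.54 T; milk cools: 474.6·3.93·(T − 57.98) = 1865.2(T − 57.98)
2151.7 T = 108143 − 25313 = 82830
T ≈ 38.50 °C — above 0 °C, consistent with complete melting.

T_f ≈ 38.5 °C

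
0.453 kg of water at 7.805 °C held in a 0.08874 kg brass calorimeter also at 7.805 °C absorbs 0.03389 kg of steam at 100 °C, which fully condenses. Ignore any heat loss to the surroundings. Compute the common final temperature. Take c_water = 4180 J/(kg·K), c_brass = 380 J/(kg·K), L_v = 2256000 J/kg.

T_f ≈ 51.1 °C

Heat gained plus heat lost sum to zero:
condense steam: −0.03389·2256000 = −76456
  condensed water 100 °C→T: 141.66(T − 100)
  water warms: 0.453·4180·(T − 7.805) = 1893.5(T − 7.805)
  cup: 33.72(T − 7.805)
2068.9 T = 76456 + 14166 + 15042 = 105664
T ≈ 51.07 °C, under the boiling point, so the assumption holds.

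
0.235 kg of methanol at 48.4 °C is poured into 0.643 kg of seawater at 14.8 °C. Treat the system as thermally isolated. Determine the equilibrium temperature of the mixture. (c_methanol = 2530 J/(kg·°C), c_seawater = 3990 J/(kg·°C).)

T_f = Σ m_i c_i T_i / Σ m_i c_i:
T_f = (594.55×48.4 + 2565.6×14.8) / (594.55 + 2565.6)
    = 66747 / 3160.1 ≈ 21.12 °C

T_f ≈ 21.1 °C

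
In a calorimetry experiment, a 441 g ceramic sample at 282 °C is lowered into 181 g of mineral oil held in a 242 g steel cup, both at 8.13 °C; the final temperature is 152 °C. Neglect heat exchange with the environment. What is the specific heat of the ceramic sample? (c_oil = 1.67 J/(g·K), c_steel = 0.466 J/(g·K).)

Net heat exchanged in the isolated system is zero:
441×c×(152 − 282) + 181×1.67×(152 − 8.13) + 242×0.466×(152 − 8.13) = 0
-57330 c = -59712
c = -59712/-57330 ≈ 1.042 J/(g·K)

c ≈ 1.04 J/(g·K)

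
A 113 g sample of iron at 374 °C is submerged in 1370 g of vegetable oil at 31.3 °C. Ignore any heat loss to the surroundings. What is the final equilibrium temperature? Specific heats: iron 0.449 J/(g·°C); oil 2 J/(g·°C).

T_f ≈ 37.5 °C

Energy conservation, ΣQ = 0:
113×0.449×(T − 374) + 1370×2×(T − 31.3) = 0
50.74(T − 374) + 2740(T − 31.3) = 0
2790.7 T = 104738
T ≈ 37.53 °C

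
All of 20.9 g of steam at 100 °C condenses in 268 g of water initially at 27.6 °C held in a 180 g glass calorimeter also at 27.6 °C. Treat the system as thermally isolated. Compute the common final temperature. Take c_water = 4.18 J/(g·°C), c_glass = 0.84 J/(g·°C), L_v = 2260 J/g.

Energy balance with sensible and latent terms:
latent heat released on condensation: 20.9×2260 = 47234
  condensed water 100 °C→T: 87.36(T − 100)
  original water: 1120.2(T − 27.6)
  cup: 151.2(T − 27.6)
1358.8 T = 47234 + 8736.2 + 35092 = 91062
T ≈ 67.02 °C (< 100 °C, so full condensation is consistent).

T_f ≈ 67.0 °C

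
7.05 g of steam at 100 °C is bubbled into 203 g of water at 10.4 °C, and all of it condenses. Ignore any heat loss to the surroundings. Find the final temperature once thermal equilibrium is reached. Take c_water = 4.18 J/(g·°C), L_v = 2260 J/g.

T_f ≈ 31.6 °C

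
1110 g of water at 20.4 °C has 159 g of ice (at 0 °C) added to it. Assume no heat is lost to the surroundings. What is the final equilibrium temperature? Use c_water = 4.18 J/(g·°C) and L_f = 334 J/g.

T_f ≈ 7.8 °C

Sum of m c ΔT and latent-heat terms is zero:
fusion: m_ice L_f = 159·334 = 53106; meltwater 0→T: 159·4.18·T = 664.62 T; water cools: 1110·4.18·(T − 20.4) = 4639.8(T − 20.4)
5304.4 T = 94652 − 53106 = 41546
T ≈ 7.83 °C (positive, so assuming full melt was valid).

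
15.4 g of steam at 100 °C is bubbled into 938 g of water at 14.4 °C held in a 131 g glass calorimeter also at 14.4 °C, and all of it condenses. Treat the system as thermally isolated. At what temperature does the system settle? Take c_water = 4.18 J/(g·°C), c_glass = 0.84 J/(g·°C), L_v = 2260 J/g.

T_f ≈ 24.2 °C

Net heat exchanged in the isolated system is zero:
latent heat released on condensation: 15.4×2260 = 34804; condensed water 100 °C→T: 64.37(T − 100); original water: 3920.8(T − 14.4); glass cup: 131×0.84×(T − 14.4) = 110.04(T − 14.4)
4095.3 T = 34804 + 6437.2 + 58045 = 99286
T ≈ 24.24 °C (< 100 °C, so full condensation is consistent).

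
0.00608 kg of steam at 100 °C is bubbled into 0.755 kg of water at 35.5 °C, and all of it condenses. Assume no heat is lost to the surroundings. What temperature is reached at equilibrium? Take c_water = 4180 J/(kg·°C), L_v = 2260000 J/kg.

T_f ≈ 40.3 °C

Net heat exchanged in the isolated system is zero:
steam→water at 100 °C releases m L_v = 0.00608×2260000 = 13741; condensed water 100 °C→T: 25.41(T − 100); original water: 3155.9(T − 35.5)
3181.3 T = 13741 + 2541.4 + 112034 = 128317
T ≈ 40.33 °C (< 100 °C, so full condensation is consistent).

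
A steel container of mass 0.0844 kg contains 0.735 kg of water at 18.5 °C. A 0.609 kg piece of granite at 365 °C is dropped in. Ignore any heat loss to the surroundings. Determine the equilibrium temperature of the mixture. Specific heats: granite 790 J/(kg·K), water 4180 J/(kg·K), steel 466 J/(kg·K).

T_f ≈ 64.9 °C

Net heat exchanged in the isolated system is zero:
0.609*790*(T − 365) + 0.735*4180*(T − 18.5) + 0.0844*466*(T − 18.5) = 0
481.11(T − 365) + 3072.3(T − 18.5) + 39.33(T − 18.5) = 0
3592.7 T = 233170
T = 233170 / 3592.7 = 64.9 °C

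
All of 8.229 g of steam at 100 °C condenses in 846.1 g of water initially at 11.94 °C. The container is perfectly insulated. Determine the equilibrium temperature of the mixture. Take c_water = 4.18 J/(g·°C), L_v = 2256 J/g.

Conservation of energy gives ΣQ = 0:
steam→water at 100 °C releases m L_v = 8.229×2256 = 18565
  condensate cools 100→T: 8.229×4.18×(T − 100) = 34.4(T − 100)
  original water: 3536.7(T − 11.94)
3571.1 T = 18565 + 3439.7 + 42228 = 64233
T ≈ 17.99 °C — below 100 °C, confirming all the steam condensed.

T_f ≈ 18.0 °C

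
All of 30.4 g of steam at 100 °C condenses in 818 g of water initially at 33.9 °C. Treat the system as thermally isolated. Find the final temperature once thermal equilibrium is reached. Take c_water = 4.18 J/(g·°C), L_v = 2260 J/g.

T_f ≈ 55.6 °C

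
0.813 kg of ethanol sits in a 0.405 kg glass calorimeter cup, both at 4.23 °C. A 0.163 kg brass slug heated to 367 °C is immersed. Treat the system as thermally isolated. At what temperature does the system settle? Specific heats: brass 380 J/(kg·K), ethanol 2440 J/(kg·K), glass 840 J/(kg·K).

Setting the total heat transfer to zero:
0.163*380*(T − 367) + 0.813*2440*(T − 4.23) + 0.405*840*(T − 4.23) = 0
61.94(T − 367) + 1983.7(T − 4.23) + 340.2(T − 4.23) = 0
(61.94 + 1983.7 + 340.2) T = 61.94*367 + 1983.7*4.23 + 340.2*4.23
T = 32562/2385.9 ≈ 13.65 °C

T_f ≈ 13.6 °C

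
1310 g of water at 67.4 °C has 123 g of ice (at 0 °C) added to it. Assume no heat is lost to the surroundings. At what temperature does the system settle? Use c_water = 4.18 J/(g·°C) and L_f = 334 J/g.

Heat gained plus heat lost sum to zero:
melt ice: 123·334 = 41082; meltwater 0→T: 123·4.18·T = 514.14 T; water: 5475.8(T − 67.4)
5989.9 T = 369069 − 41082 = 327987
T ≈ 54.76 °C — above 0 °C, consistent with complete melting.

T_f ≈ 54.8 °C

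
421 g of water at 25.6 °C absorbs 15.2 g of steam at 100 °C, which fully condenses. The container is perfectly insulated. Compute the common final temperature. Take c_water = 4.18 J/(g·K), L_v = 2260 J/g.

T_f ≈ 47.0 °C

Energy balance with sensible and latent terms:
steam→water at 100 °C releases m L_v = 15.2×2260 = 34352; condensed water 100 °C→T: 63.54(T − 100); water warms: 421×4.18×(T − 25.6) = 1759.8(T − 25.6)
1823.3 T = 34352 + 6353.6 + 45050 = 85756
T ≈ 47.03 °C — below 100 °C, confirming all the steam condensed.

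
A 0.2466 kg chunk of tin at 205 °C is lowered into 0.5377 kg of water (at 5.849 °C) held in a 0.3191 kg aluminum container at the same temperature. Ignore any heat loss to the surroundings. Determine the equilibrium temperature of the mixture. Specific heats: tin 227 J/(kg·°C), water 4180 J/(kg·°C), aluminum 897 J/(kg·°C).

Taking heat into each body as positive, Σ m c ΔT = 0:
0.2466·227·(T − 205) + 0.5377·4180·(T − 5.849) + 0.3191·897·(T − 5.849) = 0
(55.98 + 2247.6 + 286.23) T = 55.98·205 + 2247.6·5.849 + 286.23·5.849
T ≈ 10.15 °C

T_f ≈ 10.2 °C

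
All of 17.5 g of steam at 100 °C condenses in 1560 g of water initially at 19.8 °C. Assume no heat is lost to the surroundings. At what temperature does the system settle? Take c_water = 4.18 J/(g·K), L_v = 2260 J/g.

Sum of m c ΔT and latent-heat terms is zero:
latent heat released on condensation: 17.5×2260 = 39550
  condensed water 100 °C→T: 73.15(T − 100)
  original water: 6520.8(T − 19.8)
6593.9 T = 39550 + 7315 + 129112 = 175977
T ≈ 26.69 °C — below 100 °C, confirming all the steam condensed.

T_f ≈ 26.7 °C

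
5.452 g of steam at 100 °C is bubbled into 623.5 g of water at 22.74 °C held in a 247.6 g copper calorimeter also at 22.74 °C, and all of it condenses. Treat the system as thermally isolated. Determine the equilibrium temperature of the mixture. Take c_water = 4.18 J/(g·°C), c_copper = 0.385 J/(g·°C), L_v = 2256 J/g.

T_f ≈ 27.9 °C

Let T be the final temperature. ΣQ_i = 0:
steam→water at 100 °C releases m L_v = 5.452·2256 = 12300
  condensed water 100 °C→T: 22.79(T − 100)
  water warms: 623.5·4.18·(T − 22.74) = 2606.2(T − 22.74)
  copper cup: 247.6·0.385·(T − 22.74) = 95.33(T − 22.74)
2724.3 T = 12300 + 2278.9 + 61433 = 76012
T ≈ 27.90 °C — below 100 °C, confirming all the steam condensed.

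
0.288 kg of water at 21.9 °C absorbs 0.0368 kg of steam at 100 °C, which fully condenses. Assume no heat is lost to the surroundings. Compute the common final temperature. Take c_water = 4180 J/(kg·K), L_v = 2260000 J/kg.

T_f ≈ 92.0 °C

Let T be the final temperature. ΣQ_i = 0:
condense steam: −0.0368·2260000 = −83168
  condensate cools 100→T: 0.0368·4180·(T − 100) = 153.82(T − 100)
  original water: 1203.8(T − 21.9)
1357.7 T = 83168 + 15382 + 26364 = 124914
T ≈ 92.01 °C — below 100 °C, confirming all the steam condensed.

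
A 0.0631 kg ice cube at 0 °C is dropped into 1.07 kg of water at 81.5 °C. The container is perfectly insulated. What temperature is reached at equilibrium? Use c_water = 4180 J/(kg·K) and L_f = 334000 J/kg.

T_f ≈ 72.5 °C

Let T be the final temperature. ΣQ_i = 0:
latent heat to melt: 0.0631·334000 = 21075; warm the meltwater: 263.76 T; water cools: 1.07·4180·(T − 81.5) = 4472.6(T − 81.5)
4736.4 T = 364517 − 21075 = 343442
T ≈ 72.51 °C — above 0 °C, consistent with complete melting.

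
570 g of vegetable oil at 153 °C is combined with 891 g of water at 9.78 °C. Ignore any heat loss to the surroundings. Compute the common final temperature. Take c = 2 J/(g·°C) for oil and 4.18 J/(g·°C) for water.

Net heat exchanged in the isolated system is zero:
570*2*(T − 153) + 891*4.18*(T − 9.78) = 0
(1140 + 3724.4) T = 1140*153 + 3724.4*9.78
T = 210844/4864.4 ≈ 43.34 °C

T_f ≈ 43.3 °C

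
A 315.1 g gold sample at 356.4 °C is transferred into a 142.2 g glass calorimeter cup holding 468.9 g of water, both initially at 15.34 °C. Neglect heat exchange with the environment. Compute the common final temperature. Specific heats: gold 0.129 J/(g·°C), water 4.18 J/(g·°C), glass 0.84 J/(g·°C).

T_f ≈ 21.9 °C

T_f is the heat-capacity-weighted average of the initial temperatures:
T_f = (40.65×356.4 + 1960×15.34 + 119.45×15.34) / (40.65 + 1960 + 119.45)
    = 46386 / 2120.1 ≈ 21.88 °C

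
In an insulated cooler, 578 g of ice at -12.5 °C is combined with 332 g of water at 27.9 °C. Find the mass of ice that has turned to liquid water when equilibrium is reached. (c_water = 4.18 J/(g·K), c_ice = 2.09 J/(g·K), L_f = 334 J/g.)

m_melted ≈ 70.7 g

Cooling the water to 0 °C releases 332·4.18·27.9 = 38719 J.
Warming the ice to 0 °C takes 578·2.09·12.5 = 15100 J, leaving 23618 J for melting.
Melting all 578 g of ice would need 578·334 = 193052 J.
23618 J < 193052 J, so only part of the ice melts and the system sits at 0 °C.
m_melted·334 = 23618  ⇒  m_melted ≈ 70.71 g.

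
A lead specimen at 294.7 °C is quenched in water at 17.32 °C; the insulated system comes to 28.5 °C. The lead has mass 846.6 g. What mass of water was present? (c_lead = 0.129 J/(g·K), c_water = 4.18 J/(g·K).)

|Q_lead| = |Q_water|:
846.6·0.129·(294.7 − 28.5) = m·4.18·(28.5 − 17.32)
46.73 m = 29072  ⇒  m ≈ 622.1 g

m ≈ 622 g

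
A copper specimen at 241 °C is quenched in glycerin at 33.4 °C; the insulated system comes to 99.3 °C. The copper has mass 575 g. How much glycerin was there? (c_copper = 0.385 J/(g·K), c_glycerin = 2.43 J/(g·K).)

m ≈ 196 g

Heat lost by the copper = heat gained by the glycerin:
575·0.385·(241 − 99.3) = m·2.43·(99.3 − 33.4)
160.14 m = 31369  ⇒  m ≈ 195.9 g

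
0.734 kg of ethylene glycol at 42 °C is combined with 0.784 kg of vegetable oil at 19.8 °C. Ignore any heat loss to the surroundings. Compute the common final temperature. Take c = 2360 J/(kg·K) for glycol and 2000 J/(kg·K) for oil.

T_f ≈ 31.5 °C

Setting the total heat transfer to zero:
0.734·2360·(T − 42) + 0.784·2000·(T − 19.8) = 0
1732.2(T − 42) + 1568(T − 19.8) = 0
(1732.2 + 1568) T = 1732.2·42 + 1568·19.8
T = 103800 / 3300.2 = 31.5 °C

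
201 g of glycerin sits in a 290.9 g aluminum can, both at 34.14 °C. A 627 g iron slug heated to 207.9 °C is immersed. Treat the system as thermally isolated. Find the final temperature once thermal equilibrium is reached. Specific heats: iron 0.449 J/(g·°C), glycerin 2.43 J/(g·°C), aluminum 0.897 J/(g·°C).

Energy conservation, ΣQ = 0:
627·0.449·(T − 207.9) + 201·2.43·(T − 34.14) + 290.9·0.897·(T − 34.14) = 0
(281.52 + 488.43 + 260.94) T = 281.52·207.9 + 488.43·34.14 + 260.94·34.14
T = 84112 / 1030.9 = 81.6 °C

T_f ≈ 81.6 °C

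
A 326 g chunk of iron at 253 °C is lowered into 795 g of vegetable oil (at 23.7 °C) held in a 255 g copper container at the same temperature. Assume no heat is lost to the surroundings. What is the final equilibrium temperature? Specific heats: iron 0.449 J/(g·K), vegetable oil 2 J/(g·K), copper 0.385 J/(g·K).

T_f is the heat-capacity-weighted average of the initial temperatures:
T_f = (146.37×253 + 1590×23.7 + 98.17×23.7) / (146.37 + 1590 + 98.17)
    = 77042 / 1834.5 ≈ 42.00 °C

T_f ≈ 42.0 °C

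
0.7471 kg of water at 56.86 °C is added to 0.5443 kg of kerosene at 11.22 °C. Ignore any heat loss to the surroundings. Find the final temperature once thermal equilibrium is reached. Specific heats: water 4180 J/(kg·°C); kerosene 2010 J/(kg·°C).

T_f ≈ 45.0 °C

Heat gained plus heat lost sum to zero:
0.7471·4180·(T − 56.86) + 0.5443·2010·(T − 11.22) = 0
3122.9(T − 56.86) + 1094(T − 11.22) = 0
(3122.9 + 1094) T = 3122.9·56.86 + 1094·11.22
T = 189842 / 4216.9 = 45 °C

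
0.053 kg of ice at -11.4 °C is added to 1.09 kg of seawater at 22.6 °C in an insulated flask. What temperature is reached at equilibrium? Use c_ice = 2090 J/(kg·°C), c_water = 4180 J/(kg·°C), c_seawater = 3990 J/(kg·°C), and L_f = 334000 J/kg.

Net heat exchanged in the isolated system is zero:
warm ice to 0 °C: 0.053·2090·(0 − (-11.4)) = 1262.8
  latent heat to melt: 0.053·334000 = 17702
  warm the meltwater: 221.54 T
  seawater cools: 1.09·3990·(T − 22.6) = 4349.1(T − 22.6)
4570.6 T = 98290 − 18965 = 79325
T ≈ 17.36 °C — above 0 °C, consistent with complete melting.

T_f ≈ 17.4 °C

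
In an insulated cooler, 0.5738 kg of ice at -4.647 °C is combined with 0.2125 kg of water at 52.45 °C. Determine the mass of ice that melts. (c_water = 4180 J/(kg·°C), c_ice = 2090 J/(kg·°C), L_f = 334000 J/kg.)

m_melted ≈ 0.123 kg

Heat available from the water dropping to 0 °C: 0.2125×4180×52.45 = 46589 J.
Of that, 0.5738×2090×4.647 = 5572.9 J goes to bring the ice to 0 °C, leaving 41016 J.
To melt every bit of ice: 0.5738×334000 = 191649 J.
That's not enough to melt it all — equilibrium is at 0 °C with ice remaining.
m_melt = 41016 / L_f = 0.1228 kg.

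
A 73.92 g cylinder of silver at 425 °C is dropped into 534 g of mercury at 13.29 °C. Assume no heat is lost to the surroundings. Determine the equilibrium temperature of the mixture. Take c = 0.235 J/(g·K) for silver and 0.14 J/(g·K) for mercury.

Heat gained plus heat lost sum to zero:
73.92·0.235·(T − 425) + 534·0.14·(T − 13.29) = 0
17.37(T − 425) + 74.76(T − 13.29) = 0
92.13 T = 8376.3
T ≈ 90.92 °C

T_f ≈ 90.9 °C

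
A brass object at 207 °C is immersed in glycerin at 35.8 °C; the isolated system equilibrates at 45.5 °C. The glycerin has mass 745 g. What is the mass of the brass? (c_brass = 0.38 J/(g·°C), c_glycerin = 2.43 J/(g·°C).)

m ≈ 286 g

Heat gained plus heat lost sum to zero:
m·0.38·(45.5 − 207) + 745·2.43·(45.5 − 35.8) = 0
-61.37 m = -17560
m = -17560/-61.37 ≈ 286.1 g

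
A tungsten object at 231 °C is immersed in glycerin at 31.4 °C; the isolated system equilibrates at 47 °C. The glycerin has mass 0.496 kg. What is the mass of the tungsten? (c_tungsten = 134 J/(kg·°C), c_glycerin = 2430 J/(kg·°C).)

Setting the total heat transfer to zero:
m×134×(47 − 231) + 0.496×2430×(47 − 31.4) = 0
-24656 m = -18802
m = -18802/-24656 ≈ 0.7626 kg

m ≈ 0.763 kg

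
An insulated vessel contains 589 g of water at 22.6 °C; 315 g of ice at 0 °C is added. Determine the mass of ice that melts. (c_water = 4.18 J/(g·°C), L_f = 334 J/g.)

m_melted ≈ 167 g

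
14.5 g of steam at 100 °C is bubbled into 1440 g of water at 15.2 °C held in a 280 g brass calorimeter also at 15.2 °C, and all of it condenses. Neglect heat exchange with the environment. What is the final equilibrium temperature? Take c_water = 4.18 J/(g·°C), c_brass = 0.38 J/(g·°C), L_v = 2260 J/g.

T_f ≈ 21.3 °C

Energy conservation, ΣQ = 0:
condense steam: −14.5·2260 = −32770
  condensed water 100 °C→T: 60.61(T − 100)
  water warms: 1440·4.18·(T − 15.2) = 6019.2(T − 15.2)
  brass cup: 280·0.38·(T − 15.2) = 106.4(T − 15.2)
6186.2 T = 32770 + 6061 + 93109 = 131940
T ≈ 21.33 °C (< 100 °C, so full condensation is consistent).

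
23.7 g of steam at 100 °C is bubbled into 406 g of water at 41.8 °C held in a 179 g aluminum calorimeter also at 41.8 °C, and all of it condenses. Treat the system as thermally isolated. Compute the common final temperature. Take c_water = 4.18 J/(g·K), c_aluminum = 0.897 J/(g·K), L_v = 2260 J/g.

Conservation of energy gives ΣQ = 0:
condense steam: −23.7×2260 = −53562
  condensate cools 100→T: 23.7×4.18×(T − 100) = 99.07(T − 100)
  original water: 1697.1(T − 41.8)
  cup: 160.56(T − 41.8)
1956.7 T = 53562 + 9906.6 + 77649 = 141118
T ≈ 72.12 °C, under the boiling point, so the assumption holds.

T_f ≈ 72.1 °C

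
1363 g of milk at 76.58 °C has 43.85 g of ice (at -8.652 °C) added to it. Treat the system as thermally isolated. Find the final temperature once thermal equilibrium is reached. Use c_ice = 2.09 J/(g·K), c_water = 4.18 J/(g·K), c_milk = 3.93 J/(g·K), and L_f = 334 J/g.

T_f ≈ 71.3 °C

Conservation of energy gives ΣQ = 0:
ice -8.652→0 °C: 43.85×2.09×8.652 = 792.93
  latent heat to melt: 43.85×334 = 14646
  warm the meltwater: 183.29 T
  milk cools: 1363×3.93×(T − 76.58) = 5356.6(T − 76.58)
5539.9 T = 410208 − 15439 = 394769
T ≈ 71.26 °C — above 0 °C, consistent with complete melting.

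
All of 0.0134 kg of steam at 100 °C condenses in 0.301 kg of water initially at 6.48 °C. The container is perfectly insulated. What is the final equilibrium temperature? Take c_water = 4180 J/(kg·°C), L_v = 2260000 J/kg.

Energy conservation, ΣQ = 0:
latent heat released on condensation: 0.0134·2260000 = 30284
  condensed water 100 °C→T: 56.01(T − 100)
  water warms: 0.301·4180·(T − 6.48) = 1258.2(T − 6.48)
1314.2 T = 30284 + 5601.2 + 8153 = 44038
T ≈ 33.51 °C (< 100 °C, so full condensation is consistent).

T_f ≈ 33.5 °C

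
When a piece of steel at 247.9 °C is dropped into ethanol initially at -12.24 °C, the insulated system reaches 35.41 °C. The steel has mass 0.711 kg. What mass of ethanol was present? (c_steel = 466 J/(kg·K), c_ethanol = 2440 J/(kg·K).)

m ≈ 0.606 kg

Let T be the final temperature. ΣQ_i = 0:
0.711·466·(35.41 − 247.9) + m·2440·(35.41 − (-12.24)) = 0
116266 m = 70403
m = 70403/116266 ≈ 0.6055 kg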